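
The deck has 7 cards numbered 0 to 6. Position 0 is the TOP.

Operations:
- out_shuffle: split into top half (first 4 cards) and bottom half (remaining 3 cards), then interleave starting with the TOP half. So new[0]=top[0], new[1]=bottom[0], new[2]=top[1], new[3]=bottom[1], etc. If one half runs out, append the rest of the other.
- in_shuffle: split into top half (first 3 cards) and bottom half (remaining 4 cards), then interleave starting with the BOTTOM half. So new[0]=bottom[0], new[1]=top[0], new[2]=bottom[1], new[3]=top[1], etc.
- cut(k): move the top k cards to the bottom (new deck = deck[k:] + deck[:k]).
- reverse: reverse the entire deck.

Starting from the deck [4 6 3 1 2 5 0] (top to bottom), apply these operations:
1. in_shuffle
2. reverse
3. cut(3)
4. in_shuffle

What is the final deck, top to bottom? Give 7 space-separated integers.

Answer: 1 6 0 2 3 4 5

Derivation:
After op 1 (in_shuffle): [1 4 2 6 5 3 0]
After op 2 (reverse): [0 3 5 6 2 4 1]
After op 3 (cut(3)): [6 2 4 1 0 3 5]
After op 4 (in_shuffle): [1 6 0 2 3 4 5]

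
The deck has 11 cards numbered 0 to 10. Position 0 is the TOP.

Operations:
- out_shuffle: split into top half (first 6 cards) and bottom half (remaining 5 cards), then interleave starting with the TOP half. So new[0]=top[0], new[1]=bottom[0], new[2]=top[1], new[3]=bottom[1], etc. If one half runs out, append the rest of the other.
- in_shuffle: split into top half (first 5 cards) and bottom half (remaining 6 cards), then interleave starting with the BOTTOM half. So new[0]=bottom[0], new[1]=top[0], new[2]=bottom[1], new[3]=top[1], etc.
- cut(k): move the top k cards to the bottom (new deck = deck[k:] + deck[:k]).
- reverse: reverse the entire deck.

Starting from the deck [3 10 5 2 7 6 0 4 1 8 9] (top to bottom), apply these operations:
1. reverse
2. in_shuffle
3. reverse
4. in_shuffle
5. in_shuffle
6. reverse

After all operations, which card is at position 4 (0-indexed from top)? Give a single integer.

Answer: 9

Derivation:
After op 1 (reverse): [9 8 1 4 0 6 7 2 5 10 3]
After op 2 (in_shuffle): [6 9 7 8 2 1 5 4 10 0 3]
After op 3 (reverse): [3 0 10 4 5 1 2 8 7 9 6]
After op 4 (in_shuffle): [1 3 2 0 8 10 7 4 9 5 6]
After op 5 (in_shuffle): [10 1 7 3 4 2 9 0 5 8 6]
After op 6 (reverse): [6 8 5 0 9 2 4 3 7 1 10]
Position 4: card 9.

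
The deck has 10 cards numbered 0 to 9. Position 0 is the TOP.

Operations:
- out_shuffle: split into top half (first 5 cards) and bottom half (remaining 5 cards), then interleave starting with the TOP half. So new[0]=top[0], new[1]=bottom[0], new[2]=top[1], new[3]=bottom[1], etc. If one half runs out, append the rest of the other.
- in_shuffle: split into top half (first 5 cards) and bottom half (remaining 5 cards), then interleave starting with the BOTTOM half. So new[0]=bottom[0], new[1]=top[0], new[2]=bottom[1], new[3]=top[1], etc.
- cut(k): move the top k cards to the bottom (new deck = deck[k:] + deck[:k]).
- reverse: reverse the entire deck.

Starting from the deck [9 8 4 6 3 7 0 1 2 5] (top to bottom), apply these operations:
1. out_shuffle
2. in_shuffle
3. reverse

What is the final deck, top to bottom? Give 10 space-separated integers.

After op 1 (out_shuffle): [9 7 8 0 4 1 6 2 3 5]
After op 2 (in_shuffle): [1 9 6 7 2 8 3 0 5 4]
After op 3 (reverse): [4 5 0 3 8 2 7 6 9 1]

Answer: 4 5 0 3 8 2 7 6 9 1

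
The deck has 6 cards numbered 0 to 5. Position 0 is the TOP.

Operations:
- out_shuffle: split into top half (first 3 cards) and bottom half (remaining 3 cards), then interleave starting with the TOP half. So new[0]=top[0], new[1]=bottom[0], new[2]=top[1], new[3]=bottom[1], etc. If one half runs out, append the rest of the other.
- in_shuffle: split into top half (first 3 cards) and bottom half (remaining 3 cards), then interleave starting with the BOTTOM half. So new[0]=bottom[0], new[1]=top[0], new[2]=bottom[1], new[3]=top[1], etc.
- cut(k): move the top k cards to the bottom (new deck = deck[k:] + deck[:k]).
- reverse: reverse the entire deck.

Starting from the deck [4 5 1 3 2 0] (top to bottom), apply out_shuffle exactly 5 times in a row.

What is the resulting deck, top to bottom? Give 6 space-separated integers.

Answer: 4 3 5 2 1 0

Derivation:
After op 1 (out_shuffle): [4 3 5 2 1 0]
After op 2 (out_shuffle): [4 2 3 1 5 0]
After op 3 (out_shuffle): [4 1 2 5 3 0]
After op 4 (out_shuffle): [4 5 1 3 2 0]
After op 5 (out_shuffle): [4 3 5 2 1 0]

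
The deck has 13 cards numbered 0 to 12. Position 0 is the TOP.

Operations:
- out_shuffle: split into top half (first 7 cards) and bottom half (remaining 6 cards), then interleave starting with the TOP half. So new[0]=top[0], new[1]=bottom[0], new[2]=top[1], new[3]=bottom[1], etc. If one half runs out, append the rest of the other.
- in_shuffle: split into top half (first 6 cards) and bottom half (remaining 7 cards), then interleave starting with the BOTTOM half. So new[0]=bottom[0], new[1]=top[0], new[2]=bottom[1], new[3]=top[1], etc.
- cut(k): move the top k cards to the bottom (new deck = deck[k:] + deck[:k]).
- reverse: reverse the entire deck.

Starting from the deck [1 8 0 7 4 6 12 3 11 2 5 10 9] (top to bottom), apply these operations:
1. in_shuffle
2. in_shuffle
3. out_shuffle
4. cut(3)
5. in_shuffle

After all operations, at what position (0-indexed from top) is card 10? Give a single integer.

After op 1 (in_shuffle): [12 1 3 8 11 0 2 7 5 4 10 6 9]
After op 2 (in_shuffle): [2 12 7 1 5 3 4 8 10 11 6 0 9]
After op 3 (out_shuffle): [2 8 12 10 7 11 1 6 5 0 3 9 4]
After op 4 (cut(3)): [10 7 11 1 6 5 0 3 9 4 2 8 12]
After op 5 (in_shuffle): [0 10 3 7 9 11 4 1 2 6 8 5 12]
Card 10 is at position 1.

Answer: 1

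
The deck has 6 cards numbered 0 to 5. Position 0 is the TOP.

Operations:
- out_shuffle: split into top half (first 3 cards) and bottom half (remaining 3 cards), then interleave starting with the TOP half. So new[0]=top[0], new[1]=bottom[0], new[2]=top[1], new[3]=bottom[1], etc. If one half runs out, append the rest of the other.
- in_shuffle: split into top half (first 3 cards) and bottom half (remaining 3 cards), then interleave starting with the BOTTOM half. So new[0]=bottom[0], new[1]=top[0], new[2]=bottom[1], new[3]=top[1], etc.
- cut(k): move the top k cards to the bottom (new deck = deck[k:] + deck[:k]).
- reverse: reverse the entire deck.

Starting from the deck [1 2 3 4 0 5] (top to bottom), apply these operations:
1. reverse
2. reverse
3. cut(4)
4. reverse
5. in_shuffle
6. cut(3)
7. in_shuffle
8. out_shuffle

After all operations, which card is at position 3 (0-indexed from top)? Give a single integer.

After op 1 (reverse): [5 0 4 3 2 1]
After op 2 (reverse): [1 2 3 4 0 5]
After op 3 (cut(4)): [0 5 1 2 3 4]
After op 4 (reverse): [4 3 2 1 5 0]
After op 5 (in_shuffle): [1 4 5 3 0 2]
After op 6 (cut(3)): [3 0 2 1 4 5]
After op 7 (in_shuffle): [1 3 4 0 5 2]
After op 8 (out_shuffle): [1 0 3 5 4 2]
Position 3: card 5.

Answer: 5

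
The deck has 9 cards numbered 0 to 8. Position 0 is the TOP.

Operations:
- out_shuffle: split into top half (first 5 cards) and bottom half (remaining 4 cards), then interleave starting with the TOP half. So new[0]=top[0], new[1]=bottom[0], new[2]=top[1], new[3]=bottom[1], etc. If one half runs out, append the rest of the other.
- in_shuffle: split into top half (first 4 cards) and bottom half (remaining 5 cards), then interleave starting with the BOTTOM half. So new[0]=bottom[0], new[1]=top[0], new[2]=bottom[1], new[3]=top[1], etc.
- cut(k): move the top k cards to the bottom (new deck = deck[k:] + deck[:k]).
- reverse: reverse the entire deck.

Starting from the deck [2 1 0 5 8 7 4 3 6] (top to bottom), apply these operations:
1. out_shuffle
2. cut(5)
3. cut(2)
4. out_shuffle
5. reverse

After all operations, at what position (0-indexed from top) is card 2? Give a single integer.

Answer: 4

Derivation:
After op 1 (out_shuffle): [2 7 1 4 0 3 5 6 8]
After op 2 (cut(5)): [3 5 6 8 2 7 1 4 0]
After op 3 (cut(2)): [6 8 2 7 1 4 0 3 5]
After op 4 (out_shuffle): [6 4 8 0 2 3 7 5 1]
After op 5 (reverse): [1 5 7 3 2 0 8 4 6]
Card 2 is at position 4.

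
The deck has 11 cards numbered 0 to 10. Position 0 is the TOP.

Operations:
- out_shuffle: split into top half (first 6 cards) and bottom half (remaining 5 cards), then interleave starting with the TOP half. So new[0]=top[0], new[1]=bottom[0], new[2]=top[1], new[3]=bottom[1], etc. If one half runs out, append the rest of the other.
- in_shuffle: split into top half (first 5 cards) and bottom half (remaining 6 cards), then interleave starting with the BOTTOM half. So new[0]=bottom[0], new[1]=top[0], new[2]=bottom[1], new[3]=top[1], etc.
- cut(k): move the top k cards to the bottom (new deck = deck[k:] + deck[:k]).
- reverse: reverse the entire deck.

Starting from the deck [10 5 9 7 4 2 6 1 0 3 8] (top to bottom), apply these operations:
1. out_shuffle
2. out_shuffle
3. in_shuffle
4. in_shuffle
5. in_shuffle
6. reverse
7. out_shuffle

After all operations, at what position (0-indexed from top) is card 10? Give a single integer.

Answer: 6

Derivation:
After op 1 (out_shuffle): [10 6 5 1 9 0 7 3 4 8 2]
After op 2 (out_shuffle): [10 7 6 3 5 4 1 8 9 2 0]
After op 3 (in_shuffle): [4 10 1 7 8 6 9 3 2 5 0]
After op 4 (in_shuffle): [6 4 9 10 3 1 2 7 5 8 0]
After op 5 (in_shuffle): [1 6 2 4 7 9 5 10 8 3 0]
After op 6 (reverse): [0 3 8 10 5 9 7 4 2 6 1]
After op 7 (out_shuffle): [0 7 3 4 8 2 10 6 5 1 9]
Card 10 is at position 6.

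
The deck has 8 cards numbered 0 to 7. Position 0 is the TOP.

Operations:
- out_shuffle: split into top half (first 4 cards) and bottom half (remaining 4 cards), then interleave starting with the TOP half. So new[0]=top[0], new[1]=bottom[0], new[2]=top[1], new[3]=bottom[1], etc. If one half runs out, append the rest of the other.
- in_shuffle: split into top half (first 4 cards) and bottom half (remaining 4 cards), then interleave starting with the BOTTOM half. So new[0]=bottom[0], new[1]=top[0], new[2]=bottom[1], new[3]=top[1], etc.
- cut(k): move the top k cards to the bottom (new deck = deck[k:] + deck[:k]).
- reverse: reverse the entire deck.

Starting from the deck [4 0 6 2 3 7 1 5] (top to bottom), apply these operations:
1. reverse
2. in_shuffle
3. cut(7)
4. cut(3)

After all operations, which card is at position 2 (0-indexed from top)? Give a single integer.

After op 1 (reverse): [5 1 7 3 2 6 0 4]
After op 2 (in_shuffle): [2 5 6 1 0 7 4 3]
After op 3 (cut(7)): [3 2 5 6 1 0 7 4]
After op 4 (cut(3)): [6 1 0 7 4 3 2 5]
Position 2: card 0.

Answer: 0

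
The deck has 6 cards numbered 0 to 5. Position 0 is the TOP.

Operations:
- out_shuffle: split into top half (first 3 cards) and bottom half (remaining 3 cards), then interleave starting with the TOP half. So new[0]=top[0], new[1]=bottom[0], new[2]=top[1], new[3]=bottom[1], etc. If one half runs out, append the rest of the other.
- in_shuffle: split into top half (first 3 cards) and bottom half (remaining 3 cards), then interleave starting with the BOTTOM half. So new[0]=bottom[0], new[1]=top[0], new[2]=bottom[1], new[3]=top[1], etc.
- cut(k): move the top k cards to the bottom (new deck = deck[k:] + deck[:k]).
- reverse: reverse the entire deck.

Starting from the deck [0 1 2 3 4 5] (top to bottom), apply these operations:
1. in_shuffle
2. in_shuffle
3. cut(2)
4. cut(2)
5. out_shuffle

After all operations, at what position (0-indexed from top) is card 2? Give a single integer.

Answer: 0

Derivation:
After op 1 (in_shuffle): [3 0 4 1 5 2]
After op 2 (in_shuffle): [1 3 5 0 2 4]
After op 3 (cut(2)): [5 0 2 4 1 3]
After op 4 (cut(2)): [2 4 1 3 5 0]
After op 5 (out_shuffle): [2 3 4 5 1 0]
Card 2 is at position 0.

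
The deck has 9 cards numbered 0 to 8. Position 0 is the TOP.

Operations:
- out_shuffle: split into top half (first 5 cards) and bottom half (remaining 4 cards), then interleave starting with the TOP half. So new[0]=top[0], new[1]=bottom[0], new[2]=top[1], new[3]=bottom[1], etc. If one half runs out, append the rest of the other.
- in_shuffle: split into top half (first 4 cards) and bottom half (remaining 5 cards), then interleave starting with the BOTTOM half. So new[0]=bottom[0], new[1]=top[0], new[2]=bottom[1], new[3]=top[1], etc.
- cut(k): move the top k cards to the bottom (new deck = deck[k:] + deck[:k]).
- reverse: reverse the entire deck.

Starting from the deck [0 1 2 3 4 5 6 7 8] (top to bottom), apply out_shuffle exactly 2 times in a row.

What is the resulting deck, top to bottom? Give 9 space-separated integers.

Answer: 0 7 5 3 1 8 6 4 2

Derivation:
After op 1 (out_shuffle): [0 5 1 6 2 7 3 8 4]
After op 2 (out_shuffle): [0 7 5 3 1 8 6 4 2]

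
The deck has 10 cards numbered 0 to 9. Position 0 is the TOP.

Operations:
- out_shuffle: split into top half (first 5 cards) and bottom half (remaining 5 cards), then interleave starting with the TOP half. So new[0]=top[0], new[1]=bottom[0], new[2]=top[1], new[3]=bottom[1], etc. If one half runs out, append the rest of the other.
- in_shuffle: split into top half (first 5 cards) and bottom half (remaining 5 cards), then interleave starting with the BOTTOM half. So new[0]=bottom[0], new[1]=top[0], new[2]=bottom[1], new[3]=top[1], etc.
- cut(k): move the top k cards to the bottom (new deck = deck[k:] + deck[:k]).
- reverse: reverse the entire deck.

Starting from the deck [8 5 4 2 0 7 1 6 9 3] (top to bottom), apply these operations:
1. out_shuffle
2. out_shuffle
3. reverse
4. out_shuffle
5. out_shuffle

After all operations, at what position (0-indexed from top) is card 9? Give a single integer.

After op 1 (out_shuffle): [8 7 5 1 4 6 2 9 0 3]
After op 2 (out_shuffle): [8 6 7 2 5 9 1 0 4 3]
After op 3 (reverse): [3 4 0 1 9 5 2 7 6 8]
After op 4 (out_shuffle): [3 5 4 2 0 7 1 6 9 8]
After op 5 (out_shuffle): [3 7 5 1 4 6 2 9 0 8]
Card 9 is at position 7.

Answer: 7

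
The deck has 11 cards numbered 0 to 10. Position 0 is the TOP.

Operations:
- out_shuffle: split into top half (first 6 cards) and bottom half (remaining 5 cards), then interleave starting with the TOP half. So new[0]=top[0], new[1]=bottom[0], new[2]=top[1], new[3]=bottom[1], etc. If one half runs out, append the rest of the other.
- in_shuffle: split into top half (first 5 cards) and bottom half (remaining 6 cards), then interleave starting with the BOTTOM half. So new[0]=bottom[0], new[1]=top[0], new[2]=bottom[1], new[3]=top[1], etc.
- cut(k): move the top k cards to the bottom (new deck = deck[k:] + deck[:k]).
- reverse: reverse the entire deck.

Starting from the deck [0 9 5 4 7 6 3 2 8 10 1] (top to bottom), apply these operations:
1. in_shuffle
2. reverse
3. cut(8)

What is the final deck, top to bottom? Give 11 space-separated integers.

After op 1 (in_shuffle): [6 0 3 9 2 5 8 4 10 7 1]
After op 2 (reverse): [1 7 10 4 8 5 2 9 3 0 6]
After op 3 (cut(8)): [3 0 6 1 7 10 4 8 5 2 9]

Answer: 3 0 6 1 7 10 4 8 5 2 9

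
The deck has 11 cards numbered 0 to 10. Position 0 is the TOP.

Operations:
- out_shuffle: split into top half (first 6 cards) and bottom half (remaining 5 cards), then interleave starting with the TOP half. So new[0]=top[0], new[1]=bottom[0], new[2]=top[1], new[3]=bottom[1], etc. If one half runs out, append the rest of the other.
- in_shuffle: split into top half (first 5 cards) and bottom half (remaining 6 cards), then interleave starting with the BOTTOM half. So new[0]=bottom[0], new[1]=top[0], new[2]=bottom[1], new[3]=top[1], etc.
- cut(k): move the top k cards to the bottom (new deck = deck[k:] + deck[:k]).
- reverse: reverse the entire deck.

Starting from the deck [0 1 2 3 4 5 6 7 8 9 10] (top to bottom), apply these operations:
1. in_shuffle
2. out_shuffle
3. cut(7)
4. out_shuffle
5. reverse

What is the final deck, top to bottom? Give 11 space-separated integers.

Answer: 8 1 5 9 2 6 10 3 7 0 4

Derivation:
After op 1 (in_shuffle): [5 0 6 1 7 2 8 3 9 4 10]
After op 2 (out_shuffle): [5 8 0 3 6 9 1 4 7 10 2]
After op 3 (cut(7)): [4 7 10 2 5 8 0 3 6 9 1]
After op 4 (out_shuffle): [4 0 7 3 10 6 2 9 5 1 8]
After op 5 (reverse): [8 1 5 9 2 6 10 3 7 0 4]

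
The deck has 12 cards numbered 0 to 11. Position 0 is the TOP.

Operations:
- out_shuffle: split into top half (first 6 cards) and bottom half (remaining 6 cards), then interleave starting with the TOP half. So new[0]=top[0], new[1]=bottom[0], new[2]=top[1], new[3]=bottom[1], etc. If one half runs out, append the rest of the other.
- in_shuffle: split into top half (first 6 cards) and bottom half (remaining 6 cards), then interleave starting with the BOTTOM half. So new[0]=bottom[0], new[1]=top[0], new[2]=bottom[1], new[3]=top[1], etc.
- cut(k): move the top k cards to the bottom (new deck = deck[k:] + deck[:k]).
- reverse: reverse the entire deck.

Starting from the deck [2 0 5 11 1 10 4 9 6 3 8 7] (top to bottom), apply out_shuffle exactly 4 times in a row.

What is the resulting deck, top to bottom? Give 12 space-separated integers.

Answer: 2 3 9 10 11 0 8 6 4 1 5 7

Derivation:
After op 1 (out_shuffle): [2 4 0 9 5 6 11 3 1 8 10 7]
After op 2 (out_shuffle): [2 11 4 3 0 1 9 8 5 10 6 7]
After op 3 (out_shuffle): [2 9 11 8 4 5 3 10 0 6 1 7]
After op 4 (out_shuffle): [2 3 9 10 11 0 8 6 4 1 5 7]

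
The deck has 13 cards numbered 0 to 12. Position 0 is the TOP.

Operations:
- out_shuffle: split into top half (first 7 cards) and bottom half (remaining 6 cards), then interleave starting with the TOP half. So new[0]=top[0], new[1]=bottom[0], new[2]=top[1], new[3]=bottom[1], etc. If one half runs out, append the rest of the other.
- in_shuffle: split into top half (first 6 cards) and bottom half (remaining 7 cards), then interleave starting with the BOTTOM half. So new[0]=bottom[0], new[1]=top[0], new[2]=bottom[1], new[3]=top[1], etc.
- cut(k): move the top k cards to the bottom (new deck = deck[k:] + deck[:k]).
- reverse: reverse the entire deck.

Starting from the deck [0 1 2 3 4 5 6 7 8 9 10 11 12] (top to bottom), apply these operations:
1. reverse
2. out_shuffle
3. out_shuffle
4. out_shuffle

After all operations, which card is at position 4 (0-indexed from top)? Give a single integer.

Answer: 5

Derivation:
After op 1 (reverse): [12 11 10 9 8 7 6 5 4 3 2 1 0]
After op 2 (out_shuffle): [12 5 11 4 10 3 9 2 8 1 7 0 6]
After op 3 (out_shuffle): [12 2 5 8 11 1 4 7 10 0 3 6 9]
After op 4 (out_shuffle): [12 7 2 10 5 0 8 3 11 6 1 9 4]
Position 4: card 5.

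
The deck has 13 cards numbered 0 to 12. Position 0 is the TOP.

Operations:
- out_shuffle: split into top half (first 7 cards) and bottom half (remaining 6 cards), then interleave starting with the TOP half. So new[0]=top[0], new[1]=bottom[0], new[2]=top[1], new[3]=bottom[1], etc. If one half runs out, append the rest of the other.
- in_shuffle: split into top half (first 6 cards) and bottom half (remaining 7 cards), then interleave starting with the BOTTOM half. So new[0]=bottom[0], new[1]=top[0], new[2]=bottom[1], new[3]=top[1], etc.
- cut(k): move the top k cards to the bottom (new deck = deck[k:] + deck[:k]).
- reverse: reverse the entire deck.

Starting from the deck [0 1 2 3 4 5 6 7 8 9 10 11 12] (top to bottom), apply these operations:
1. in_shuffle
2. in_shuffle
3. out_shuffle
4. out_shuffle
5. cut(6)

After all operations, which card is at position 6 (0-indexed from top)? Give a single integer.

Answer: 0

Derivation:
After op 1 (in_shuffle): [6 0 7 1 8 2 9 3 10 4 11 5 12]
After op 2 (in_shuffle): [9 6 3 0 10 7 4 1 11 8 5 2 12]
After op 3 (out_shuffle): [9 1 6 11 3 8 0 5 10 2 7 12 4]
After op 4 (out_shuffle): [9 5 1 10 6 2 11 7 3 12 8 4 0]
After op 5 (cut(6)): [11 7 3 12 8 4 0 9 5 1 10 6 2]
Position 6: card 0.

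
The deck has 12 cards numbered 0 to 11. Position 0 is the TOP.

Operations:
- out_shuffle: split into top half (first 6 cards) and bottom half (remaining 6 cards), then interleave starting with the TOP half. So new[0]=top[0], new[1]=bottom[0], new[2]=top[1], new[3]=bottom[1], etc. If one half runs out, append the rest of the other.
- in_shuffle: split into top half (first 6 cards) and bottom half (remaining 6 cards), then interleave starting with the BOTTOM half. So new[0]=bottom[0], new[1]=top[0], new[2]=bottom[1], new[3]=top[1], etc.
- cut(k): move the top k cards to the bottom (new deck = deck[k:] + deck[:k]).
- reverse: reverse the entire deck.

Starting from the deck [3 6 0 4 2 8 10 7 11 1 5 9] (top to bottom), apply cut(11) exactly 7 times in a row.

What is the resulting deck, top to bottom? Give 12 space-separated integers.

Answer: 8 10 7 11 1 5 9 3 6 0 4 2

Derivation:
After op 1 (cut(11)): [9 3 6 0 4 2 8 10 7 11 1 5]
After op 2 (cut(11)): [5 9 3 6 0 4 2 8 10 7 11 1]
After op 3 (cut(11)): [1 5 9 3 6 0 4 2 8 10 7 11]
After op 4 (cut(11)): [11 1 5 9 3 6 0 4 2 8 10 7]
After op 5 (cut(11)): [7 11 1 5 9 3 6 0 4 2 8 10]
After op 6 (cut(11)): [10 7 11 1 5 9 3 6 0 4 2 8]
After op 7 (cut(11)): [8 10 7 11 1 5 9 3 6 0 4 2]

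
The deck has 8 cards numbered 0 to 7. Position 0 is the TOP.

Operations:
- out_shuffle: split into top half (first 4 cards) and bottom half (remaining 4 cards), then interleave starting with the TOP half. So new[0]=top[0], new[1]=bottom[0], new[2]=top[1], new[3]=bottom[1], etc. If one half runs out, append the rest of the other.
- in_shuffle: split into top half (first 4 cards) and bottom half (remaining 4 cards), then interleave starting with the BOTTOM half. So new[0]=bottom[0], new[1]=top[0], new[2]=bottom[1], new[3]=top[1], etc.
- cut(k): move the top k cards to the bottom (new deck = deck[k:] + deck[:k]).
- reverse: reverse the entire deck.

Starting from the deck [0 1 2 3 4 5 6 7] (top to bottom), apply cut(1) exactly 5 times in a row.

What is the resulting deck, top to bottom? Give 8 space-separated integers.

Answer: 5 6 7 0 1 2 3 4

Derivation:
After op 1 (cut(1)): [1 2 3 4 5 6 7 0]
After op 2 (cut(1)): [2 3 4 5 6 7 0 1]
After op 3 (cut(1)): [3 4 5 6 7 0 1 2]
After op 4 (cut(1)): [4 5 6 7 0 1 2 3]
After op 5 (cut(1)): [5 6 7 0 1 2 3 4]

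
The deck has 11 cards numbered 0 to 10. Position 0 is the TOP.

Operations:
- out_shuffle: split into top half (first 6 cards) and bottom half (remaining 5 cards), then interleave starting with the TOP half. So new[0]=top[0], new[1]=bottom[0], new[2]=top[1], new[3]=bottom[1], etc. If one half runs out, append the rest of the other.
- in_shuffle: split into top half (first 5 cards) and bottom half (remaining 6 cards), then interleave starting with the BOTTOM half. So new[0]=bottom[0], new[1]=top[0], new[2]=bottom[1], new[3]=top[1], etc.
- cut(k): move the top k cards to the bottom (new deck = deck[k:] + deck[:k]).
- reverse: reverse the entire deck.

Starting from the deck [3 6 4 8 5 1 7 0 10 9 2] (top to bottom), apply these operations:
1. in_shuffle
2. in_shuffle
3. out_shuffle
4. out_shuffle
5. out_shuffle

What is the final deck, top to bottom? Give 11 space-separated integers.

Answer: 4 6 3 2 9 10 0 7 1 5 8

Derivation:
After op 1 (in_shuffle): [1 3 7 6 0 4 10 8 9 5 2]
After op 2 (in_shuffle): [4 1 10 3 8 7 9 6 5 0 2]
After op 3 (out_shuffle): [4 9 1 6 10 5 3 0 8 2 7]
After op 4 (out_shuffle): [4 3 9 0 1 8 6 2 10 7 5]
After op 5 (out_shuffle): [4 6 3 2 9 10 0 7 1 5 8]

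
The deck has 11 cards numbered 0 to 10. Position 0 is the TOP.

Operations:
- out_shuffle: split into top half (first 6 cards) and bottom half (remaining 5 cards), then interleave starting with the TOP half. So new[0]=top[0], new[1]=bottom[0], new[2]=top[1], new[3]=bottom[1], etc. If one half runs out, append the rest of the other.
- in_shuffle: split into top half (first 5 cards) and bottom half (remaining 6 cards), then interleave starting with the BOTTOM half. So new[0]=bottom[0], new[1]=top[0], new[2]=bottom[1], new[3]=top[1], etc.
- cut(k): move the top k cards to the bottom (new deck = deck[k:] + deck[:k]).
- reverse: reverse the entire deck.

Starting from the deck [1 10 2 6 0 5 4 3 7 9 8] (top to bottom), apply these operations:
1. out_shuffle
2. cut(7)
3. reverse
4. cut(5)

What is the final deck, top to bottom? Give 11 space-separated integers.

Answer: 4 1 5 8 0 9 6 7 2 3 10

Derivation:
After op 1 (out_shuffle): [1 4 10 3 2 7 6 9 0 8 5]
After op 2 (cut(7)): [9 0 8 5 1 4 10 3 2 7 6]
After op 3 (reverse): [6 7 2 3 10 4 1 5 8 0 9]
After op 4 (cut(5)): [4 1 5 8 0 9 6 7 2 3 10]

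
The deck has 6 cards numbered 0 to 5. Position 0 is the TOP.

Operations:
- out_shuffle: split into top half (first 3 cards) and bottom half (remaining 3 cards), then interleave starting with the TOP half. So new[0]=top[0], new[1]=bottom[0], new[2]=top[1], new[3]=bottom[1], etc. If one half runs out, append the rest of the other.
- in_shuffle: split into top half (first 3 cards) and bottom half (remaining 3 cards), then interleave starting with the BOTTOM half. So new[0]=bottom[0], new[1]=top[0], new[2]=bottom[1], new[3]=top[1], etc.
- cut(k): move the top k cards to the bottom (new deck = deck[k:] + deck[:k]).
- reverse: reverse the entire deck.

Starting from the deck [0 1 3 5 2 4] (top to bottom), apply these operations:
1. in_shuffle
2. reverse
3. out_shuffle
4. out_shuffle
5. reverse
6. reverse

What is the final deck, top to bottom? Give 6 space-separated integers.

After op 1 (in_shuffle): [5 0 2 1 4 3]
After op 2 (reverse): [3 4 1 2 0 5]
After op 3 (out_shuffle): [3 2 4 0 1 5]
After op 4 (out_shuffle): [3 0 2 1 4 5]
After op 5 (reverse): [5 4 1 2 0 3]
After op 6 (reverse): [3 0 2 1 4 5]

Answer: 3 0 2 1 4 5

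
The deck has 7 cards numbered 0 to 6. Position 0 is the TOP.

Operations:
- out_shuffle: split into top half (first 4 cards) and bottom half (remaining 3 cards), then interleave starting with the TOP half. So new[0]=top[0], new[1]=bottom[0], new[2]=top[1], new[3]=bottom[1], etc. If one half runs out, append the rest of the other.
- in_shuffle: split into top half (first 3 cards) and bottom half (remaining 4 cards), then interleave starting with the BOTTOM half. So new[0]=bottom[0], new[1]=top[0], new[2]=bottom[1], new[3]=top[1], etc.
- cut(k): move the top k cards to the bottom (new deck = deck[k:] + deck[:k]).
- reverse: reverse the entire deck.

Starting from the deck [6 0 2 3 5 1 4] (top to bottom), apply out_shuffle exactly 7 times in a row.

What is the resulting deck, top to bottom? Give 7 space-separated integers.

Answer: 6 5 0 1 2 4 3

Derivation:
After op 1 (out_shuffle): [6 5 0 1 2 4 3]
After op 2 (out_shuffle): [6 2 5 4 0 3 1]
After op 3 (out_shuffle): [6 0 2 3 5 1 4]
After op 4 (out_shuffle): [6 5 0 1 2 4 3]
After op 5 (out_shuffle): [6 2 5 4 0 3 1]
After op 6 (out_shuffle): [6 0 2 3 5 1 4]
After op 7 (out_shuffle): [6 5 0 1 2 4 3]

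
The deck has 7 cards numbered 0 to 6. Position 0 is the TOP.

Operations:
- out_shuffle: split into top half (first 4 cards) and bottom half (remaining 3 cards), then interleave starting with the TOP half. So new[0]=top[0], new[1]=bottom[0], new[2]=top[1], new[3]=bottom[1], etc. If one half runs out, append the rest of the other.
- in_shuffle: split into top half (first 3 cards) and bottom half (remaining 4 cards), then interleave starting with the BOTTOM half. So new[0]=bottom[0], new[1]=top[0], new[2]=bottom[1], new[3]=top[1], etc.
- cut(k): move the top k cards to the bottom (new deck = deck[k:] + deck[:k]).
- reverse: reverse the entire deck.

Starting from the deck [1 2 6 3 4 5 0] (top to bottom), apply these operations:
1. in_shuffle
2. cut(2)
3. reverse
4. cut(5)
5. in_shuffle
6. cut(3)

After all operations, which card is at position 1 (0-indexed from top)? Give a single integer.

Answer: 6

Derivation:
After op 1 (in_shuffle): [3 1 4 2 5 6 0]
After op 2 (cut(2)): [4 2 5 6 0 3 1]
After op 3 (reverse): [1 3 0 6 5 2 4]
After op 4 (cut(5)): [2 4 1 3 0 6 5]
After op 5 (in_shuffle): [3 2 0 4 6 1 5]
After op 6 (cut(3)): [4 6 1 5 3 2 0]
Position 1: card 6.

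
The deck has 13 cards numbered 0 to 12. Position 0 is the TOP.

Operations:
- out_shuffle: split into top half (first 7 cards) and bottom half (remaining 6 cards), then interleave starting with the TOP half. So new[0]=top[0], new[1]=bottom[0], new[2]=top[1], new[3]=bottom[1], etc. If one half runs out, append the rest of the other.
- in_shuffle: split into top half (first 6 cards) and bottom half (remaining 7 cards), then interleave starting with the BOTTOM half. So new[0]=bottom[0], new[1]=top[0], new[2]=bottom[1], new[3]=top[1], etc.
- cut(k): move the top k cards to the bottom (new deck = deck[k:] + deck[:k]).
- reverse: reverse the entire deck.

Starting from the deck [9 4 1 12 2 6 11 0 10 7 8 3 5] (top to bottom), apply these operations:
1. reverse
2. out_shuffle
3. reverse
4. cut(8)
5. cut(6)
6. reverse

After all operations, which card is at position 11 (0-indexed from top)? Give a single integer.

Answer: 0

Derivation:
After op 1 (reverse): [5 3 8 7 10 0 11 6 2 12 1 4 9]
After op 2 (out_shuffle): [5 6 3 2 8 12 7 1 10 4 0 9 11]
After op 3 (reverse): [11 9 0 4 10 1 7 12 8 2 3 6 5]
After op 4 (cut(8)): [8 2 3 6 5 11 9 0 4 10 1 7 12]
After op 5 (cut(6)): [9 0 4 10 1 7 12 8 2 3 6 5 11]
After op 6 (reverse): [11 5 6 3 2 8 12 7 1 10 4 0 9]
Position 11: card 0.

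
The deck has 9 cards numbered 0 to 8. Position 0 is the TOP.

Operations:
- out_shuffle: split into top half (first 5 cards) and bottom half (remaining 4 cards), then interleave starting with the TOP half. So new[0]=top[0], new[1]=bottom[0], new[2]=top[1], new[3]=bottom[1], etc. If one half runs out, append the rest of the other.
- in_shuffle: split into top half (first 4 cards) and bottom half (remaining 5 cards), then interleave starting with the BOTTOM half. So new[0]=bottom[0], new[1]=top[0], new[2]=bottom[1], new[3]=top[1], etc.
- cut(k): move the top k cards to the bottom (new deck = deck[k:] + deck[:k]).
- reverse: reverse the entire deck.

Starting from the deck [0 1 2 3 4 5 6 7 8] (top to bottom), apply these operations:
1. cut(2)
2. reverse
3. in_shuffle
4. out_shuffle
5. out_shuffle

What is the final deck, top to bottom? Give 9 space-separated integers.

After op 1 (cut(2)): [2 3 4 5 6 7 8 0 1]
After op 2 (reverse): [1 0 8 7 6 5 4 3 2]
After op 3 (in_shuffle): [6 1 5 0 4 8 3 7 2]
After op 4 (out_shuffle): [6 8 1 3 5 7 0 2 4]
After op 5 (out_shuffle): [6 7 8 0 1 2 3 4 5]

Answer: 6 7 8 0 1 2 3 4 5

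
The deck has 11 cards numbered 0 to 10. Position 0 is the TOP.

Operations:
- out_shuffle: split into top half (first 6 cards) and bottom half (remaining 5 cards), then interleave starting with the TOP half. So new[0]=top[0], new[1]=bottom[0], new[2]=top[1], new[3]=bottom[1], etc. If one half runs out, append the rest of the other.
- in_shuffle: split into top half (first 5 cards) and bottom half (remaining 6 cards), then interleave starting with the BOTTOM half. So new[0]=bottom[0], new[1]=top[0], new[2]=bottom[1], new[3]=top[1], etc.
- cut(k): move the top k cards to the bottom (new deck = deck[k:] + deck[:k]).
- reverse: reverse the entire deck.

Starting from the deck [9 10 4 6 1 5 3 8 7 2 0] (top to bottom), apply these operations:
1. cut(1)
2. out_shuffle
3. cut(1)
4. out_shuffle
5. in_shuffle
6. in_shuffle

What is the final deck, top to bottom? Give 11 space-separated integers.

Answer: 4 9 2 8 5 6 10 0 7 3 1

Derivation:
After op 1 (cut(1)): [10 4 6 1 5 3 8 7 2 0 9]
After op 2 (out_shuffle): [10 8 4 7 6 2 1 0 5 9 3]
After op 3 (cut(1)): [8 4 7 6 2 1 0 5 9 3 10]
After op 4 (out_shuffle): [8 0 4 5 7 9 6 3 2 10 1]
After op 5 (in_shuffle): [9 8 6 0 3 4 2 5 10 7 1]
After op 6 (in_shuffle): [4 9 2 8 5 6 10 0 7 3 1]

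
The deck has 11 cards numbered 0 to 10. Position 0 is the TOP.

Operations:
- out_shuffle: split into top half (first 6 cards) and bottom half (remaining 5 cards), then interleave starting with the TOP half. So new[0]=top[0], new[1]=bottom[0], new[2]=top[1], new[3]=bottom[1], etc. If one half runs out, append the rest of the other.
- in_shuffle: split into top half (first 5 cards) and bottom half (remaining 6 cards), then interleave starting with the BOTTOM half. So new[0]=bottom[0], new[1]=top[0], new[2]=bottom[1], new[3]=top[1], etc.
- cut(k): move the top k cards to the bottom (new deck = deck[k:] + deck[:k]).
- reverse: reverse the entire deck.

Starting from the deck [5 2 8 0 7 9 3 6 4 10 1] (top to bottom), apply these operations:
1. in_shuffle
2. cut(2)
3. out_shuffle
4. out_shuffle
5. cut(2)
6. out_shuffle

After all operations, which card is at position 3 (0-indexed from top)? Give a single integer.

Answer: 0

Derivation:
After op 1 (in_shuffle): [9 5 3 2 6 8 4 0 10 7 1]
After op 2 (cut(2)): [3 2 6 8 4 0 10 7 1 9 5]
After op 3 (out_shuffle): [3 10 2 7 6 1 8 9 4 5 0]
After op 4 (out_shuffle): [3 8 10 9 2 4 7 5 6 0 1]
After op 5 (cut(2)): [10 9 2 4 7 5 6 0 1 3 8]
After op 6 (out_shuffle): [10 6 9 0 2 1 4 3 7 8 5]
Position 3: card 0.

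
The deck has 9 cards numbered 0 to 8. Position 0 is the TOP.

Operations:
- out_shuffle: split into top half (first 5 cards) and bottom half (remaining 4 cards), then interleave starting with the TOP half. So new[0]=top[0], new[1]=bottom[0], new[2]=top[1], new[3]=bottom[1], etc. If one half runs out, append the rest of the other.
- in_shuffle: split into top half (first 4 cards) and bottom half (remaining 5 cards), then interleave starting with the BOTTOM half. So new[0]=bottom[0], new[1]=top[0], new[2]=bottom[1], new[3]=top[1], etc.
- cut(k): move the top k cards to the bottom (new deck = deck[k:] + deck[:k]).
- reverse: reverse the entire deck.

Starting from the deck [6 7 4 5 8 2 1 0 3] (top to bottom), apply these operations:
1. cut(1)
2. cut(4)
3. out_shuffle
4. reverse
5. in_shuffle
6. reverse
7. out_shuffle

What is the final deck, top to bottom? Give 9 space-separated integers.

After op 1 (cut(1)): [7 4 5 8 2 1 0 3 6]
After op 2 (cut(4)): [2 1 0 3 6 7 4 5 8]
After op 3 (out_shuffle): [2 7 1 4 0 5 3 8 6]
After op 4 (reverse): [6 8 3 5 0 4 1 7 2]
After op 5 (in_shuffle): [0 6 4 8 1 3 7 5 2]
After op 6 (reverse): [2 5 7 3 1 8 4 6 0]
After op 7 (out_shuffle): [2 8 5 4 7 6 3 0 1]

Answer: 2 8 5 4 7 6 3 0 1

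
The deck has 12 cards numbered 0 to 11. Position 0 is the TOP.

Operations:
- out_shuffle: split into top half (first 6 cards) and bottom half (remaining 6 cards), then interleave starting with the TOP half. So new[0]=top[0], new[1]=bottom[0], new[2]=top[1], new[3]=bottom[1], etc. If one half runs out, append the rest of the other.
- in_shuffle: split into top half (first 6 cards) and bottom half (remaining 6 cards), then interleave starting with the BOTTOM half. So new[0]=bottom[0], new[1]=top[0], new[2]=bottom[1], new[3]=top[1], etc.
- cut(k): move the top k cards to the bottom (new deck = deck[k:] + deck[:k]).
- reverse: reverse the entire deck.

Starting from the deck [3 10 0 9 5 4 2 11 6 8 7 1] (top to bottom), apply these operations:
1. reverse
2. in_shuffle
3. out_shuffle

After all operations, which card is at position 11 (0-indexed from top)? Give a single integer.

Answer: 2

Derivation:
After op 1 (reverse): [1 7 8 6 11 2 4 5 9 0 10 3]
After op 2 (in_shuffle): [4 1 5 7 9 8 0 6 10 11 3 2]
After op 3 (out_shuffle): [4 0 1 6 5 10 7 11 9 3 8 2]
Position 11: card 2.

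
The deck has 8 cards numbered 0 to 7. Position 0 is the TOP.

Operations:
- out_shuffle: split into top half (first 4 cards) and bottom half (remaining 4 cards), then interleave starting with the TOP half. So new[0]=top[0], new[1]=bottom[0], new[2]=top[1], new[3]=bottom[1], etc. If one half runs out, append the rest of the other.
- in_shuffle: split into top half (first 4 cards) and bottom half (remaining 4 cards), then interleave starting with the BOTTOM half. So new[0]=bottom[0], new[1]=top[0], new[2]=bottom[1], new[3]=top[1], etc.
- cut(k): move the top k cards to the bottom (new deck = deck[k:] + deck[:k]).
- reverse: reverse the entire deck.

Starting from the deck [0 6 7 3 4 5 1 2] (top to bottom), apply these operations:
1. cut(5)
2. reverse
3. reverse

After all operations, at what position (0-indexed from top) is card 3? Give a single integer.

After op 1 (cut(5)): [5 1 2 0 6 7 3 4]
After op 2 (reverse): [4 3 7 6 0 2 1 5]
After op 3 (reverse): [5 1 2 0 6 7 3 4]
Card 3 is at position 6.

Answer: 6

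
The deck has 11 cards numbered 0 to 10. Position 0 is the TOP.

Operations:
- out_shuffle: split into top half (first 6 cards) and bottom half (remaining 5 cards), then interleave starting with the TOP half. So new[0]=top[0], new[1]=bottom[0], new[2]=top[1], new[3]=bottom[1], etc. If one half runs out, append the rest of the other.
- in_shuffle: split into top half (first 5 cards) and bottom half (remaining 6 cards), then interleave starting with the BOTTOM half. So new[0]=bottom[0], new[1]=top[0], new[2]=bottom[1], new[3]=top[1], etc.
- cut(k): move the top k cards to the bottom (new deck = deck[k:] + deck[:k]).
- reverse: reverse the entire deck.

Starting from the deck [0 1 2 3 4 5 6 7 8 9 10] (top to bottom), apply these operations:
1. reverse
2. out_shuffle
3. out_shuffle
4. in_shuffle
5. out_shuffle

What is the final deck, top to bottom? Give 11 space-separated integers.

Answer: 6 8 10 1 3 5 7 9 0 2 4

Derivation:
After op 1 (reverse): [10 9 8 7 6 5 4 3 2 1 0]
After op 2 (out_shuffle): [10 4 9 3 8 2 7 1 6 0 5]
After op 3 (out_shuffle): [10 7 4 1 9 6 3 0 8 5 2]
After op 4 (in_shuffle): [6 10 3 7 0 4 8 1 5 9 2]
After op 5 (out_shuffle): [6 8 10 1 3 5 7 9 0 2 4]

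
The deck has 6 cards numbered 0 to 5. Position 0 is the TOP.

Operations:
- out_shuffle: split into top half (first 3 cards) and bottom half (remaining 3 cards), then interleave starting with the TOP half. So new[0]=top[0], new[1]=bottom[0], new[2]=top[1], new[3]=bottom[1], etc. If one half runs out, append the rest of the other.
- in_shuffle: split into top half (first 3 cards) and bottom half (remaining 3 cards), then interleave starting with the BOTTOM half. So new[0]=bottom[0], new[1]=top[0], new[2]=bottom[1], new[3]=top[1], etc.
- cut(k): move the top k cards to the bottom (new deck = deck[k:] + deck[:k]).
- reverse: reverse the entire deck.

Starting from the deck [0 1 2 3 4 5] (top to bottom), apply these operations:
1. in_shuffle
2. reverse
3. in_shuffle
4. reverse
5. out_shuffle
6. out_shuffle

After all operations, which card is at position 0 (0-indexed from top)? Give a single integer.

After op 1 (in_shuffle): [3 0 4 1 5 2]
After op 2 (reverse): [2 5 1 4 0 3]
After op 3 (in_shuffle): [4 2 0 5 3 1]
After op 4 (reverse): [1 3 5 0 2 4]
After op 5 (out_shuffle): [1 0 3 2 5 4]
After op 6 (out_shuffle): [1 2 0 5 3 4]
Position 0: card 1.

Answer: 1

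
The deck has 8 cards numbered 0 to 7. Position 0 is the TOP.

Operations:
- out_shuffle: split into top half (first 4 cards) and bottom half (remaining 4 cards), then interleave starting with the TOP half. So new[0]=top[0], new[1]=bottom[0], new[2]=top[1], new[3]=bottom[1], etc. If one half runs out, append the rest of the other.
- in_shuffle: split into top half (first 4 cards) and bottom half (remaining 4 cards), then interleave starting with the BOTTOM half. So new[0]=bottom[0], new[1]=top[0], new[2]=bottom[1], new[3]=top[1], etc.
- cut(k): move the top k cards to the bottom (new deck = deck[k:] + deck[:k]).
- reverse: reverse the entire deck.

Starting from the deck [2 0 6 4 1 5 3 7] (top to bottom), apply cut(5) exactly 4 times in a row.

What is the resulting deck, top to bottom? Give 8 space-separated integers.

Answer: 1 5 3 7 2 0 6 4

Derivation:
After op 1 (cut(5)): [5 3 7 2 0 6 4 1]
After op 2 (cut(5)): [6 4 1 5 3 7 2 0]
After op 3 (cut(5)): [7 2 0 6 4 1 5 3]
After op 4 (cut(5)): [1 5 3 7 2 0 6 4]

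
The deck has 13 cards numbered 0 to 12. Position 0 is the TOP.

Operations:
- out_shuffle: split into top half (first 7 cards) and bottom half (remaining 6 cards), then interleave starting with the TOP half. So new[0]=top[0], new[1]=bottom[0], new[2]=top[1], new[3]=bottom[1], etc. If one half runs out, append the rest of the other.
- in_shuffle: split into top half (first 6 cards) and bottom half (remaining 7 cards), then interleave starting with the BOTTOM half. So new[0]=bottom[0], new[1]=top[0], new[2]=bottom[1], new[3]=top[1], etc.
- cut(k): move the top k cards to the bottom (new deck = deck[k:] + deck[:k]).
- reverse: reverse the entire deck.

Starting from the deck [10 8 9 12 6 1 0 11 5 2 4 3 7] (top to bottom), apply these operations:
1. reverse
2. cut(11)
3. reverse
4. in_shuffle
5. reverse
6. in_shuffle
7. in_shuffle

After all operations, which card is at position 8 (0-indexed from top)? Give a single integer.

After op 1 (reverse): [7 3 4 2 5 11 0 1 6 12 9 8 10]
After op 2 (cut(11)): [8 10 7 3 4 2 5 11 0 1 6 12 9]
After op 3 (reverse): [9 12 6 1 0 11 5 2 4 3 7 10 8]
After op 4 (in_shuffle): [5 9 2 12 4 6 3 1 7 0 10 11 8]
After op 5 (reverse): [8 11 10 0 7 1 3 6 4 12 2 9 5]
After op 6 (in_shuffle): [3 8 6 11 4 10 12 0 2 7 9 1 5]
After op 7 (in_shuffle): [12 3 0 8 2 6 7 11 9 4 1 10 5]
Position 8: card 9.

Answer: 9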